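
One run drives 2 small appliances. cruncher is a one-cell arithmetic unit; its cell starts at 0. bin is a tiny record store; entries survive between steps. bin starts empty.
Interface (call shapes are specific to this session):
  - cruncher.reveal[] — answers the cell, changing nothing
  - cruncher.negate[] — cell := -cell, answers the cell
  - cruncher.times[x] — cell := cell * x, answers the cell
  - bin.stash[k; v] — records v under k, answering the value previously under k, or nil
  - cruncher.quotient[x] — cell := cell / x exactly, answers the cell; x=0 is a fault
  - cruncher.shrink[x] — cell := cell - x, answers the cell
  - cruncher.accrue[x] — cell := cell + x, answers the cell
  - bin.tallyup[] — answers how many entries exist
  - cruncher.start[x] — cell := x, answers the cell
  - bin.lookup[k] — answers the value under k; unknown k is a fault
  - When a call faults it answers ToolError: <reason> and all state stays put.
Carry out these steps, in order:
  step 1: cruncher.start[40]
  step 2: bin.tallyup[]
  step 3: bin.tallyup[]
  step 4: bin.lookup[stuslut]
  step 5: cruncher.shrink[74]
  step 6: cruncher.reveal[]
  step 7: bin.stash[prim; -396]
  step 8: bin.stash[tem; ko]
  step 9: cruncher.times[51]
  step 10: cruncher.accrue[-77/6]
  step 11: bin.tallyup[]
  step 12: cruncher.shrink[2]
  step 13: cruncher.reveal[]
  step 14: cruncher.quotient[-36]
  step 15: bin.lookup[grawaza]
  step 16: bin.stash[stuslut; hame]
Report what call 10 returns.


Do: start[x: 40]
See: 40
Do: tallyup[]
See: 0
Do: tallyup[]
See: 0
Do: lookup[k: stuslut]
See: ToolError: no such key stuslut
Do: shrink[x: 74]
See: -34
Do: reveal[]
See: -34
Do: stash[k: prim; v: -396]
See: nil
Do: stash[k: tem; v: ko]
See: nil
Do: times[x: 51]
See: -1734
Do: accrue[x: -77/6]
See: -10481/6
Do: tallyup[]
See: 2
Do: shrink[x: 2]
See: -10493/6
Do: reveal[]
See: -10493/6
Do: quotient[x: -36]
See: 10493/216
Do: lookup[k: grawaza]
See: ToolError: no such key grawaza
Do: stash[k: stuslut; v: hame]
See: nil

Answer: -10481/6


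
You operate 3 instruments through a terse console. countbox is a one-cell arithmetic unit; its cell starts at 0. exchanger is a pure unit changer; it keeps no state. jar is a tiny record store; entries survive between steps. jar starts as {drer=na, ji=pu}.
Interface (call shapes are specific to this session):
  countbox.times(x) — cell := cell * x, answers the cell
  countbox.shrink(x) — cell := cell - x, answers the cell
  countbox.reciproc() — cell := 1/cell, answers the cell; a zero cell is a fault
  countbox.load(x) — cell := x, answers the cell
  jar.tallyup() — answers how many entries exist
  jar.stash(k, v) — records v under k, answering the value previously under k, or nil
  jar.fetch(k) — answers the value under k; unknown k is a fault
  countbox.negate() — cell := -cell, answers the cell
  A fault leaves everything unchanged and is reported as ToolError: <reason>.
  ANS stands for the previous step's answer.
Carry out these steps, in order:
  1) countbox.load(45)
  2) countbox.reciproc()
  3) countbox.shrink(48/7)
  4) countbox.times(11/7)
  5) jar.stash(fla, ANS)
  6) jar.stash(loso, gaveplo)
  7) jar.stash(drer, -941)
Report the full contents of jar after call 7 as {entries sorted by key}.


-> countbox.load(x: 45)
<- 45
-> countbox.reciproc()
<- 1/45
-> countbox.shrink(x: 48/7)
<- -2153/315
-> countbox.times(x: 11/7)
<- -23683/2205
-> jar.stash(k: fla, v: ANS)
<- nil
-> jar.stash(k: loso, v: gaveplo)
<- nil
-> jar.stash(k: drer, v: -941)
<- na

Answer: {drer=-941, fla=-23683/2205, ji=pu, loso=gaveplo}


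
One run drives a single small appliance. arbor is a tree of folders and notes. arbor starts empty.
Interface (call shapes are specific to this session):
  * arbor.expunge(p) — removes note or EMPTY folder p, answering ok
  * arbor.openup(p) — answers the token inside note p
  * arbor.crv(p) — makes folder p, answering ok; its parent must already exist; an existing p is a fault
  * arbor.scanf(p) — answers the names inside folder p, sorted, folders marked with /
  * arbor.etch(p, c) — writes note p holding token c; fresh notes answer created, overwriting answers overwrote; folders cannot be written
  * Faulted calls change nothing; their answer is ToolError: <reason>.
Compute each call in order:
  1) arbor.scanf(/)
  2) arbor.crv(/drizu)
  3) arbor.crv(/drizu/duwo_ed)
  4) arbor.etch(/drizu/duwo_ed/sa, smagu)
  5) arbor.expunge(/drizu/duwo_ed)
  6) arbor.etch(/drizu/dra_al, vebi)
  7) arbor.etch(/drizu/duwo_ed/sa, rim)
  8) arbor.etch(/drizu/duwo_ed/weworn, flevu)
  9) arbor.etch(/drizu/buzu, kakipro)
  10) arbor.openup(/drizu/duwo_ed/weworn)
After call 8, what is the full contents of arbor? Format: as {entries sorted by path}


Calling arbor.scanf on /, yielding [].
Calling arbor.crv on /drizu, and get ok.
I invoke arbor.crv on /drizu/duwo_ed, → ok.
Now I run arbor.etch on /drizu/duwo_ed/sa, smagu, → created.
I use arbor.expunge on /drizu/duwo_ed, and observe ToolError: not empty.
Now I run arbor.etch on /drizu/dra_al, vebi, and observe created.
Using arbor.etch on /drizu/duwo_ed/sa, rim, and observe overwrote.
Using arbor.etch on /drizu/duwo_ed/weworn, flevu, and see created.
Using arbor.etch on /drizu/buzu, kakipro, yielding created.
I invoke arbor.openup on /drizu/duwo_ed/weworn: flevu.

Answer: {drizu/, drizu/dra_al=vebi, drizu/duwo_ed/, drizu/duwo_ed/sa=rim, drizu/duwo_ed/weworn=flevu}


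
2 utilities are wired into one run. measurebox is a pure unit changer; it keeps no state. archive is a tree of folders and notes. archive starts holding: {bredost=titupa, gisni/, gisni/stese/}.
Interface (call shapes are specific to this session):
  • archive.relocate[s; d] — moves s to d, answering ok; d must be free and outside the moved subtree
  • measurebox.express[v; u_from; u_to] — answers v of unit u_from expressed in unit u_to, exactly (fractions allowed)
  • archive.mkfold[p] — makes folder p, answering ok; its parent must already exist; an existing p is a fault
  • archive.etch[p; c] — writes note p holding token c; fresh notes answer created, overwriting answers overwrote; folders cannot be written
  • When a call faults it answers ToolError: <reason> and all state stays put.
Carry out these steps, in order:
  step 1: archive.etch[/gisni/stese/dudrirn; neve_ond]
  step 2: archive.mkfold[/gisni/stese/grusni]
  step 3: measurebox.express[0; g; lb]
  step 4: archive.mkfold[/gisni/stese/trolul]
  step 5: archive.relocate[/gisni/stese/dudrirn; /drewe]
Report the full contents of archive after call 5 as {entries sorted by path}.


Answer: {bredost=titupa, drewe=neve_ond, gisni/, gisni/stese/, gisni/stese/grusni/, gisni/stese/trolul/}

Derivation:
Step: archive.etch[p=/gisni/stese/dudrirn; c=neve_ond]
Result: created
Step: archive.mkfold[p=/gisni/stese/grusni]
Result: ok
Step: measurebox.express[v=0; u_from=g; u_to=lb]
Result: 0
Step: archive.mkfold[p=/gisni/stese/trolul]
Result: ok
Step: archive.relocate[s=/gisni/stese/dudrirn; d=/drewe]
Result: ok


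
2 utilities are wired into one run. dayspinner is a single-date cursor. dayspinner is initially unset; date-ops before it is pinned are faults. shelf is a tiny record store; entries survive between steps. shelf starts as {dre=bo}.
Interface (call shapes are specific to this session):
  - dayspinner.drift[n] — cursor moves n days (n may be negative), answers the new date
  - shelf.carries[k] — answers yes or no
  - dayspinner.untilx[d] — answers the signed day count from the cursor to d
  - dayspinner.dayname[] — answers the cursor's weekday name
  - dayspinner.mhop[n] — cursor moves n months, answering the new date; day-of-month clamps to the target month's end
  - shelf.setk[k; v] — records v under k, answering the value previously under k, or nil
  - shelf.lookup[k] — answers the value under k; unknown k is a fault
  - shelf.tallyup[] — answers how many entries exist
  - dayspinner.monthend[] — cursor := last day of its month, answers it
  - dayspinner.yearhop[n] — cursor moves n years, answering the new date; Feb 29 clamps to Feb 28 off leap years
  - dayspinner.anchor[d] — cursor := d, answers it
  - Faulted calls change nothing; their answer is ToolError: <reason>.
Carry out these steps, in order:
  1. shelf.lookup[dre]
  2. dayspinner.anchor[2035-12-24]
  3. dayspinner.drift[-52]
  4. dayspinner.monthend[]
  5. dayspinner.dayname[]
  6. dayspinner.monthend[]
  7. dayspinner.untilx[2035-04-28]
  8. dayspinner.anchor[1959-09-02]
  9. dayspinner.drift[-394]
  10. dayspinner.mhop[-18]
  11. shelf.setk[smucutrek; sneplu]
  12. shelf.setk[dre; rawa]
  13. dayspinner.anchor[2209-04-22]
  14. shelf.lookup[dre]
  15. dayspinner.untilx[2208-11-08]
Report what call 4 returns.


Using lookup passing k=dre, giving bo.
Then anchor passing d=2035-12-24, — result: 2035-12-24.
I try drift passing n=-52, which returns 2035-11-02.
I invoke monthend, yielding 2035-11-30.
Then dayname, and see Friday.
Using monthend, and see 2035-11-30.
I run untilx passing d=2035-04-28, — result: -216.
I run anchor passing d=1959-09-02, which returns 1959-09-02.
Next I call drift passing n=-394, which returns 1958-08-04.
Next I call mhop passing n=-18, and see 1957-02-04.
I call setk passing k=smucutrek, v=sneplu, and get nil.
I call setk passing k=dre, v=rawa, and get bo.
Next I call anchor passing d=2209-04-22, which returns 2209-04-22.
Now I run lookup passing k=dre, and observe rawa.
Next I call untilx passing d=2208-11-08, → -165.

Answer: 2035-11-30


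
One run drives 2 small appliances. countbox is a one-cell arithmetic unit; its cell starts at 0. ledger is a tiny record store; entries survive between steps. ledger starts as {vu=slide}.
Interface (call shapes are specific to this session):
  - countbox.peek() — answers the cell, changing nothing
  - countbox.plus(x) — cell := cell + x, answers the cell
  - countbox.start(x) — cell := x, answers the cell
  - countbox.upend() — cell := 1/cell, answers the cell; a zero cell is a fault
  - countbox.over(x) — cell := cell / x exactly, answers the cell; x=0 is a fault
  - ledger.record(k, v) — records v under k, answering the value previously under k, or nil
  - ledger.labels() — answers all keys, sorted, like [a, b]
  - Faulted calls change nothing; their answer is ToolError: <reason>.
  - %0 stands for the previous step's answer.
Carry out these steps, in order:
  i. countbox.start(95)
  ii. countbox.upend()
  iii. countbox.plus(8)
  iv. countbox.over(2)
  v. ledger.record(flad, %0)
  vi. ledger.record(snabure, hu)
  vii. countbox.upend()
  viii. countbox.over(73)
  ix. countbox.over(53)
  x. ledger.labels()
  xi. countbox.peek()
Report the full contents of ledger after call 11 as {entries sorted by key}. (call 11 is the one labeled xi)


# 1. start(x: 95) => 95
# 2. upend() => 1/95
# 3. plus(x: 8) => 761/95
# 4. over(x: 2) => 761/190
# 5. record(k: flad, v: %0) => nil
# 6. record(k: snabure, v: hu) => nil
# 7. upend() => 190/761
# 8. over(x: 73) => 190/55553
# 9. over(x: 53) => 190/2944309
# 10. labels() => [flad, snabure, vu]
# 11. peek() => 190/2944309

Answer: {flad=761/190, snabure=hu, vu=slide}


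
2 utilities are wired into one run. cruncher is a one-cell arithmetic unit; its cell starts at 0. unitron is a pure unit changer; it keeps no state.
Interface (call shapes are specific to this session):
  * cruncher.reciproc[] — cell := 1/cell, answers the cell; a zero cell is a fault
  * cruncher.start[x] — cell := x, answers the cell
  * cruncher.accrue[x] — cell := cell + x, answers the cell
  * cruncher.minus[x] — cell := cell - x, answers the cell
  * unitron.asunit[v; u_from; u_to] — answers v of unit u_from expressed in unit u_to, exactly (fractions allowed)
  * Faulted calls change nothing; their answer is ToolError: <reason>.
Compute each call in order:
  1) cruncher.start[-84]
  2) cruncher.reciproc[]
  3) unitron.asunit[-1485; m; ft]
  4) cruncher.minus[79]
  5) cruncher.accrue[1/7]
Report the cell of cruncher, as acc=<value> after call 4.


Answer: acc=-6637/84

Derivation:
I invoke start on x: -84, — result: -84.
I try reciproc, which returns -1/84.
Now I run asunit on v: -1485, u_from: m, u_to: ft, and observe -618750/127.
I try minus on x: 79, → -6637/84.
I invoke accrue on x: 1/7, and see -6625/84.


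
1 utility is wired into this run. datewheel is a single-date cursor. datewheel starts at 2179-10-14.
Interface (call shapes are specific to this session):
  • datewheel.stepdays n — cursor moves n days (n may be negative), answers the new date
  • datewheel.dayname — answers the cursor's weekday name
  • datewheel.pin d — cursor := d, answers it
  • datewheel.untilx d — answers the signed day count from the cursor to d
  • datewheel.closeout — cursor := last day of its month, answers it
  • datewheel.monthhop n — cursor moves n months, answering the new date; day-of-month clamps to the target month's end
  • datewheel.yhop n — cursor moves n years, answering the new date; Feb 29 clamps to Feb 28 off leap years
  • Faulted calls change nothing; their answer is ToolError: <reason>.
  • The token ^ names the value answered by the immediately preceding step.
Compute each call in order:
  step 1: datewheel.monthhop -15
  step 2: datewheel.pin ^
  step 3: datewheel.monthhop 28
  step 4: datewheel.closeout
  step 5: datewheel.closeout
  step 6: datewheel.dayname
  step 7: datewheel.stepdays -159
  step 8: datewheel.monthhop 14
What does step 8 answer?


>>> datewheel.monthhop -15
  2178-07-14
>>> datewheel.pin ^
  2178-07-14
>>> datewheel.monthhop 28
  2180-11-14
>>> datewheel.closeout
  2180-11-30
>>> datewheel.closeout
  2180-11-30
>>> datewheel.dayname
  Thursday
>>> datewheel.stepdays -159
  2180-06-24
>>> datewheel.monthhop 14
  2181-08-24

Answer: 2181-08-24


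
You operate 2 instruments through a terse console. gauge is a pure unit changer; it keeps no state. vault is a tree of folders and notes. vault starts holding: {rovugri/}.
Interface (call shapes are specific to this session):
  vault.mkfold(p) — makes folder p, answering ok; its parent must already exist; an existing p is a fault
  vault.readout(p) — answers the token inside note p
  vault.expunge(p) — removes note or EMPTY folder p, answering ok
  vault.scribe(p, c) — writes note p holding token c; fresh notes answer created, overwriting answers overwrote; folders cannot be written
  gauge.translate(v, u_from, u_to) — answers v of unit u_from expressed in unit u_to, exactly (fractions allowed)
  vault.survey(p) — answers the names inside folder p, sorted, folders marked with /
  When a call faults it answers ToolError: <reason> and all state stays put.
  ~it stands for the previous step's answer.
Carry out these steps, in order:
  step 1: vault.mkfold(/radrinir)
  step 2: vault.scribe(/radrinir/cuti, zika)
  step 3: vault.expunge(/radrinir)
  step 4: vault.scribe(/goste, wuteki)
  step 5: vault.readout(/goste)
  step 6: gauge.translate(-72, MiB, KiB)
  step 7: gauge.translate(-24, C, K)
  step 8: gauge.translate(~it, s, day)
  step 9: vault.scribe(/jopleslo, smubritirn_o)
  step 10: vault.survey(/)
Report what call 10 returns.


Step: vault.mkfold[p='/radrinir']
Result: ok
Step: vault.scribe[p='/radrinir/cuti'; c='zika']
Result: created
Step: vault.expunge[p='/radrinir']
Result: ToolError: not empty
Step: vault.scribe[p='/goste'; c='wuteki']
Result: created
Step: vault.readout[p='/goste']
Result: wuteki
Step: gauge.translate[v='-72'; u_from='MiB'; u_to='KiB']
Result: -73728
Step: gauge.translate[v='-24'; u_from='C'; u_to='K']
Result: 4983/20
Step: gauge.translate[v='~it'; u_from='s'; u_to='day']
Result: 1661/576000
Step: vault.scribe[p='/jopleslo'; c='smubritirn_o']
Result: created
Step: vault.survey[p='/']
Result: [goste, jopleslo, radrinir/, rovugri/]

Answer: [goste, jopleslo, radrinir/, rovugri/]


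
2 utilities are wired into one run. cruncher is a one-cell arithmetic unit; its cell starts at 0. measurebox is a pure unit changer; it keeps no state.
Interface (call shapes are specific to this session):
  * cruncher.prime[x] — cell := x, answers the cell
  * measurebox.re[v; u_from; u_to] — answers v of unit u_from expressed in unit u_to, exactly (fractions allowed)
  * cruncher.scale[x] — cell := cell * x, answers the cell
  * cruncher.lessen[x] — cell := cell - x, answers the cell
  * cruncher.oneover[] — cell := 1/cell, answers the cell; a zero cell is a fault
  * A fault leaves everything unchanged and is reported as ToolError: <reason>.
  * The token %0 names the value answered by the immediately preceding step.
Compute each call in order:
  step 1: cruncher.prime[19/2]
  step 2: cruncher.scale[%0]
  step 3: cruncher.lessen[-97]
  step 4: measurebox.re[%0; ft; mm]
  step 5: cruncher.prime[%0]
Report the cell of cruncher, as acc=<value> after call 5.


Answer: acc=285369/5

Derivation:
CALL prime[x='19/2']
RET  19/2
CALL scale[x='%0']
RET  361/4
CALL lessen[x='-97']
RET  749/4
CALL re[v='%0'; u_from='ft'; u_to='mm']
RET  285369/5
CALL prime[x='%0']
RET  285369/5


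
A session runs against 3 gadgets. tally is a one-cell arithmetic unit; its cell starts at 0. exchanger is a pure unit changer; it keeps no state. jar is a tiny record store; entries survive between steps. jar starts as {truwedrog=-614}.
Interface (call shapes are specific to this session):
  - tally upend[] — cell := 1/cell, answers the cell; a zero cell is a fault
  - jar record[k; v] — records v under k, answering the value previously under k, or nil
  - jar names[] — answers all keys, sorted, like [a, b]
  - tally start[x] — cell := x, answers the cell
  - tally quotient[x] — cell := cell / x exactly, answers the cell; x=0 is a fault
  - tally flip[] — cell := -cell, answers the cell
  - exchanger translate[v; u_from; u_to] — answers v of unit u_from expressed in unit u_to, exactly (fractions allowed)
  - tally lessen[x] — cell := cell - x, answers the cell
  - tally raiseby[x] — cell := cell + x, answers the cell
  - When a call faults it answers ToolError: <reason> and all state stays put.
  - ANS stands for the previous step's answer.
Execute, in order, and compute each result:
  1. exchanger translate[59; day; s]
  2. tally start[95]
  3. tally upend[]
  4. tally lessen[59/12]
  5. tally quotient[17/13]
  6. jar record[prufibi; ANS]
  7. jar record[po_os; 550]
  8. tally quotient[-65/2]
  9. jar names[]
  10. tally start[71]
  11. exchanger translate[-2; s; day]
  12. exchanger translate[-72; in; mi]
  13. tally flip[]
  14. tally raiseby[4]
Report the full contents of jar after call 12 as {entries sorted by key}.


→ exchanger translate(59, day, s)
← 5097600
→ tally start(95)
← 95
→ tally upend()
← 1/95
→ tally lessen(59/12)
← -5593/1140
→ tally quotient(17/13)
← -4277/1140
→ jar record(prufibi, ANS)
← nil
→ jar record(po_os, 550)
← nil
→ tally quotient(-65/2)
← 329/2850
→ jar names()
← [po_os, prufibi, truwedrog]
→ tally start(71)
← 71
→ exchanger translate(-2, s, day)
← -1/43200
→ exchanger translate(-72, in, mi)
← -1/880
→ tally flip()
← -71
→ tally raiseby(4)
← -67

Answer: {po_os=550, prufibi=-4277/1140, truwedrog=-614}


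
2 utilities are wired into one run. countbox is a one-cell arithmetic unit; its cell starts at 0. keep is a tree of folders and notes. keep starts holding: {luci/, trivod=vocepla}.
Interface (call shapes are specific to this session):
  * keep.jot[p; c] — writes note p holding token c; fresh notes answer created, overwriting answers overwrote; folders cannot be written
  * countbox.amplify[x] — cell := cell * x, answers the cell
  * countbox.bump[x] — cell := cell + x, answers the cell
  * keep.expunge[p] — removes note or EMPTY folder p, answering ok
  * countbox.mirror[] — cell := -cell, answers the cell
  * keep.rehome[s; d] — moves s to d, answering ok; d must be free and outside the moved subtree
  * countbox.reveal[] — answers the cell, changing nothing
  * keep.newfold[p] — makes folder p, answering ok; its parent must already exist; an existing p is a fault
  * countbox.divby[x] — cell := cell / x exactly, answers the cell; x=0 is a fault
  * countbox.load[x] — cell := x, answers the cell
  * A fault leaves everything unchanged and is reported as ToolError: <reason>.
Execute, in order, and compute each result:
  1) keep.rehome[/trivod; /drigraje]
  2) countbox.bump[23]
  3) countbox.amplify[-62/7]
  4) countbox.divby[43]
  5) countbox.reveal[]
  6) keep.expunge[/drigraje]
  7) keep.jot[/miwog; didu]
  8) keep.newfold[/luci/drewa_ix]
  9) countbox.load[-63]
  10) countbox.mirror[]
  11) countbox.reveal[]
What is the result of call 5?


Answer: -1426/301

Derivation:
>>> keep.rehome s='/trivod' d='/drigraje'
  ok
>>> countbox.bump x='23'
  23
>>> countbox.amplify x='-62/7'
  -1426/7
>>> countbox.divby x='43'
  -1426/301
>>> countbox.reveal
  -1426/301
>>> keep.expunge p='/drigraje'
  ok
>>> keep.jot p='/miwog' c='didu'
  created
>>> keep.newfold p='/luci/drewa_ix'
  ok
>>> countbox.load x='-63'
  -63
>>> countbox.mirror
  63
>>> countbox.reveal
  63


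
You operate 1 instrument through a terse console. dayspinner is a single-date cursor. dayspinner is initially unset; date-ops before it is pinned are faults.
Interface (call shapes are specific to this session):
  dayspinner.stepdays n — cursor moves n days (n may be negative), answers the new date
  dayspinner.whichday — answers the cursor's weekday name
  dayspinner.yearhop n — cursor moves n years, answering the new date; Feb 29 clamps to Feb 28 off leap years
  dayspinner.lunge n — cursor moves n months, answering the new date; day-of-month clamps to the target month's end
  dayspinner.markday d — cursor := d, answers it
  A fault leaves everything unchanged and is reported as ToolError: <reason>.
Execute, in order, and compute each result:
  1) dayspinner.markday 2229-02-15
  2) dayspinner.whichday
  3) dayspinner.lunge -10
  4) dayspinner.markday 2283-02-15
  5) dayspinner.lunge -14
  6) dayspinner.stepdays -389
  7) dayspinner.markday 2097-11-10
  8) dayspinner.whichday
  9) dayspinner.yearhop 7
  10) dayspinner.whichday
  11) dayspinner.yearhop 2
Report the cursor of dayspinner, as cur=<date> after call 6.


Answer: cur=2280-11-21

Derivation:
>> dayspinner.markday(d='2229-02-15')
<< 2229-02-15
>> dayspinner.whichday()
<< Sunday
>> dayspinner.lunge(n='-10')
<< 2228-04-15
>> dayspinner.markday(d='2283-02-15')
<< 2283-02-15
>> dayspinner.lunge(n='-14')
<< 2281-12-15
>> dayspinner.stepdays(n='-389')
<< 2280-11-21
>> dayspinner.markday(d='2097-11-10')
<< 2097-11-10
>> dayspinner.whichday()
<< Sunday
>> dayspinner.yearhop(n='7')
<< 2104-11-10
>> dayspinner.whichday()
<< Monday
>> dayspinner.yearhop(n='2')
<< 2106-11-10


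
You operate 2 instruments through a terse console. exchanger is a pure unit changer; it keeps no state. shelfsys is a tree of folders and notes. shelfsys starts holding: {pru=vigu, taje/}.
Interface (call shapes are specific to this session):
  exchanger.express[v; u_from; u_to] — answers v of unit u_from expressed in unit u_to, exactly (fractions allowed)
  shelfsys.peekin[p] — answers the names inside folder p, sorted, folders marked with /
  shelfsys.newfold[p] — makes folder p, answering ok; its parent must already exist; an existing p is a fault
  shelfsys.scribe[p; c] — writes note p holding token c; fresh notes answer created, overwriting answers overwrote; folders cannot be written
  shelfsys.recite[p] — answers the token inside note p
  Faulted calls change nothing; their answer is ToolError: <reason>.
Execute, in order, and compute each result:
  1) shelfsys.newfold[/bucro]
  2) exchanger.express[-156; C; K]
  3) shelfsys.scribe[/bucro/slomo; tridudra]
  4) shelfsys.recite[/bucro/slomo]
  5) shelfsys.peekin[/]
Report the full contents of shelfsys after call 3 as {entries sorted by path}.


Answer: {bucro/, bucro/slomo=tridudra, pru=vigu, taje/}

Derivation:
Next I call newfold using /bucro, — result: ok.
Now I run express using -156, C, K: 2343/20.
Then scribe using /bucro/slomo, tridudra, and see created.
Using recite using /bucro/slomo, and get tridudra.
I invoke peekin using /, giving [bucro/, pru, taje/].


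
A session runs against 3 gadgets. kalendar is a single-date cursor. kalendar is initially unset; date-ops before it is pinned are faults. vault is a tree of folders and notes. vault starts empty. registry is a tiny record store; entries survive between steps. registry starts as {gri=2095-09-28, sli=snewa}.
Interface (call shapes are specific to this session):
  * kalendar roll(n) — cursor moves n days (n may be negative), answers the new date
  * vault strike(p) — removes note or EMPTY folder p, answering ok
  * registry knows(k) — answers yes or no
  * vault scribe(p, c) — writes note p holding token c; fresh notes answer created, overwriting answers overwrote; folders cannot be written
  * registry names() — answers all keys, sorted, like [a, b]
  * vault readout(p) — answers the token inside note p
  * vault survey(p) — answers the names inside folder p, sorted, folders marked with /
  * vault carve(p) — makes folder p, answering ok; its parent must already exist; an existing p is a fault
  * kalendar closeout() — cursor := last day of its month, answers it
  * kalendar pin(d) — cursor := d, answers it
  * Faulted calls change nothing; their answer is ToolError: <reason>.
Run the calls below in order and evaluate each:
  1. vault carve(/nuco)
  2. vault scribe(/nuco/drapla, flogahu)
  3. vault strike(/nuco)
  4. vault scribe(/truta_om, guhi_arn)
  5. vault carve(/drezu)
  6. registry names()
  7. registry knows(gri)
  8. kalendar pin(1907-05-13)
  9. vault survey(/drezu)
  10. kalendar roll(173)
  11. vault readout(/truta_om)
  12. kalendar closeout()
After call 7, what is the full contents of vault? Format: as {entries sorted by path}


Answer: {drezu/, nuco/, nuco/drapla=flogahu, truta_om=guhi_arn}

Derivation:
! vault carve(p='/nuco') : ok
! vault scribe(p='/nuco/drapla', c='flogahu') : created
! vault strike(p='/nuco') : ToolError: not empty
! vault scribe(p='/truta_om', c='guhi_arn') : created
! vault carve(p='/drezu') : ok
! registry names() : [gri, sli]
! registry knows(k='gri') : yes
! kalendar pin(d='1907-05-13') : 1907-05-13
! vault survey(p='/drezu') : []
! kalendar roll(n='173') : 1907-11-02
! vault readout(p='/truta_om') : guhi_arn
! kalendar closeout() : 1907-11-30


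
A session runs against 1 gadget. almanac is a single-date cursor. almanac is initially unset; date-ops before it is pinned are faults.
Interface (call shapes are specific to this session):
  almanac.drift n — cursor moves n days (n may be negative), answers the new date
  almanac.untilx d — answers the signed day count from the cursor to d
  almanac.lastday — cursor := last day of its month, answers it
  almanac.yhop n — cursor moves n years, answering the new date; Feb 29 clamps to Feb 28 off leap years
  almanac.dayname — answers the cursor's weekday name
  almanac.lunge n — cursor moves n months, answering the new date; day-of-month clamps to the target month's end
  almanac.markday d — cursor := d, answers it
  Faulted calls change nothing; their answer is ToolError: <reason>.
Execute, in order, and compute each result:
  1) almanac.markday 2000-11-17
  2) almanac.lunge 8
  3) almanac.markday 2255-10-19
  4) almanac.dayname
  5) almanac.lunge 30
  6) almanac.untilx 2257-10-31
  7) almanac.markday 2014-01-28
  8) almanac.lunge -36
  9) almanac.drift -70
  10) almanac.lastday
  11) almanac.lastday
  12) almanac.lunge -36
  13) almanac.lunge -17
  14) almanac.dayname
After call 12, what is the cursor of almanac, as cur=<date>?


Answer: cur=2007-11-30

Derivation:
Then markday with d=2000-11-17, and see 2000-11-17.
I invoke lunge with n=8, giving 2001-07-17.
I run markday with d=2255-10-19, yielding 2255-10-19.
Then dayname, yielding Friday.
Invoking lunge with n=30, yielding 2258-04-19.
I call untilx with d=2257-10-31, and observe -170.
I invoke markday with d=2014-01-28: 2014-01-28.
Using lunge with n=-36, giving 2011-01-28.
Invoking drift with n=-70, — result: 2010-11-19.
Invoking lastday(): 2010-11-30.
Invoking lastday, — result: 2010-11-30.
Invoking lunge with n=-36, and observe 2007-11-30.
Invoking lunge with n=-17: 2006-06-30.
I run dayname(), which returns Friday.


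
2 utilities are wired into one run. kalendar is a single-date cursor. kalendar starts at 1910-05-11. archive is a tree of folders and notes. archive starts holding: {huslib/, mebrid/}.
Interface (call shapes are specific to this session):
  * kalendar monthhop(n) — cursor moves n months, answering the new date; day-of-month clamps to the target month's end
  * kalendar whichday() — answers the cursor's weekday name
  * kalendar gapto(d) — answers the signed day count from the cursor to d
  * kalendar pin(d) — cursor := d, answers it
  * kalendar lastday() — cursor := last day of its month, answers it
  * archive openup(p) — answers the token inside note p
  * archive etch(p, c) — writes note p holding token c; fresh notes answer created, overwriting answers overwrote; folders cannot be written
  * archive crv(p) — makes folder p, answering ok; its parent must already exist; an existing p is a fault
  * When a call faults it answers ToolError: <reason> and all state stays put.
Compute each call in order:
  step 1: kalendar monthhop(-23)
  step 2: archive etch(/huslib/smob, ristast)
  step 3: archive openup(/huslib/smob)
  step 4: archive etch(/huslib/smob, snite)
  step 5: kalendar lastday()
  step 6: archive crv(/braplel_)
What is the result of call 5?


Answer: 1908-06-30

Derivation:
% 1. kalendar monthhop(n=-23) => 1908-06-11
% 2. archive etch(p=/huslib/smob, c=ristast) => created
% 3. archive openup(p=/huslib/smob) => ristast
% 4. archive etch(p=/huslib/smob, c=snite) => overwrote
% 5. kalendar lastday() => 1908-06-30
% 6. archive crv(p=/braplel_) => ok


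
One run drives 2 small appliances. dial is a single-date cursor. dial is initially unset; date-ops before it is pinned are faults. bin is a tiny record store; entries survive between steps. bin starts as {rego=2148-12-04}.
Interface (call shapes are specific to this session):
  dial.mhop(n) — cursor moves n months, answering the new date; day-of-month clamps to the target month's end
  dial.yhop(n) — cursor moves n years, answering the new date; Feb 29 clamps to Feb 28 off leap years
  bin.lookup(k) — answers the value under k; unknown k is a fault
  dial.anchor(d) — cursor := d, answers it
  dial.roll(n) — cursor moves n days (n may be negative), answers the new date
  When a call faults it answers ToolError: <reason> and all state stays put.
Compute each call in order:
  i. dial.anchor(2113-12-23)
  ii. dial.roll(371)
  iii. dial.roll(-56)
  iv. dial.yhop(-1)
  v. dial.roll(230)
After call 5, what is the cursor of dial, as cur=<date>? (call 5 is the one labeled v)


-> dial.anchor(d='2113-12-23')
<- 2113-12-23
-> dial.roll(n='371')
<- 2114-12-29
-> dial.roll(n='-56')
<- 2114-11-03
-> dial.yhop(n='-1')
<- 2113-11-03
-> dial.roll(n='230')
<- 2114-06-21

Answer: cur=2114-06-21


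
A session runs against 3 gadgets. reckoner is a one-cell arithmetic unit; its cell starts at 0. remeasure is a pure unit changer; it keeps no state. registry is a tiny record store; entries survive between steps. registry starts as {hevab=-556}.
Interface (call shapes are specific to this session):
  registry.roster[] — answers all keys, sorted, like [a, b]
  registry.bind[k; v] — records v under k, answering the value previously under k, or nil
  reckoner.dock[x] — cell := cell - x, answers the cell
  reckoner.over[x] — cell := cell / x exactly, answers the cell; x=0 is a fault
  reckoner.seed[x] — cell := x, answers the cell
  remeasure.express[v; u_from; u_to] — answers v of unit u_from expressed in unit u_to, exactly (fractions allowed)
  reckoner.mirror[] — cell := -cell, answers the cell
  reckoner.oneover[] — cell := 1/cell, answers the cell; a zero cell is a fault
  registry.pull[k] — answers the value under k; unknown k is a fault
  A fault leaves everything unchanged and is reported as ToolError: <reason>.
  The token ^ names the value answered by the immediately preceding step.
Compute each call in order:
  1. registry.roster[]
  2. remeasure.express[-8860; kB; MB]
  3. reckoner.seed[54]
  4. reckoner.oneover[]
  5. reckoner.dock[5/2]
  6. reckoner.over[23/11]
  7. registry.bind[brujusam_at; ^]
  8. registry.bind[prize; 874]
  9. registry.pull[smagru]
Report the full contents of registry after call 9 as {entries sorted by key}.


I use registry.roster(), yielding [hevab].
I try remeasure.express on v: -8860, u_from: kB, u_to: MB, yielding -443/50.
I call reckoner.seed on x: 54, which returns 54.
I try reckoner.oneover, and see 1/54.
I invoke reckoner.dock on x: 5/2, and observe -67/27.
Now I run reckoner.over on x: 23/11, → -737/621.
I run registry.bind on k: brujusam_at, v: ^, and see nil.
I use registry.bind on k: prize, v: 874, and see nil.
Next I call registry.pull on k: smagru, giving ToolError: no such key smagru.

Answer: {brujusam_at=-737/621, hevab=-556, prize=874}


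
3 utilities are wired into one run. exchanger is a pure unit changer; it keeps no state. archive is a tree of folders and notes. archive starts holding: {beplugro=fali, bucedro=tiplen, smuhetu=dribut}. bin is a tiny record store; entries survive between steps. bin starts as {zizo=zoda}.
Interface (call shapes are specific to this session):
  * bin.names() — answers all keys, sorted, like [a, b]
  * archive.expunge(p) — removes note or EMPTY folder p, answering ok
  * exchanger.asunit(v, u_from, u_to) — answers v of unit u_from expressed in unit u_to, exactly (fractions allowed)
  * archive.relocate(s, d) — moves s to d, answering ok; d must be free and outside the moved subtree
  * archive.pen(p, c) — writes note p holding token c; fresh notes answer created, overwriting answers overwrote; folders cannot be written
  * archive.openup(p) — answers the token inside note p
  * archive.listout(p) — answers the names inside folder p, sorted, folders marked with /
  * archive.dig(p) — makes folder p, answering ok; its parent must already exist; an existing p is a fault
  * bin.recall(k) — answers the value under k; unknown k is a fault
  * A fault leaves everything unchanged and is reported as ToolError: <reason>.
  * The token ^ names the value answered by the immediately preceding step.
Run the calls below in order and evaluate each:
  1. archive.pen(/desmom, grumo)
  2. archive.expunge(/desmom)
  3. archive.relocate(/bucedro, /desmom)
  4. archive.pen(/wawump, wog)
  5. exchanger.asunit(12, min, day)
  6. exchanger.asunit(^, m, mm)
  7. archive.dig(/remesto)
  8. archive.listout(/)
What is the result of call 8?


Answer: [beplugro, desmom, remesto/, smuhetu, wawump]

Derivation:
I invoke pen passing p: /desmom, c: grumo: created.
I use expunge passing p: /desmom, and observe ok.
I call relocate passing s: /bucedro, d: /desmom, and get ok.
Then pen passing p: /wawump, c: wog, yielding created.
Then asunit passing v: 12, u_from: min, u_to: day: 1/120.
I run asunit passing v: ^, u_from: m, u_to: mm, giving 25/3.
I call dig passing p: /remesto, → ok.
Next I call listout passing p: /, — result: [beplugro, desmom, remesto/, smuhetu, wawump].


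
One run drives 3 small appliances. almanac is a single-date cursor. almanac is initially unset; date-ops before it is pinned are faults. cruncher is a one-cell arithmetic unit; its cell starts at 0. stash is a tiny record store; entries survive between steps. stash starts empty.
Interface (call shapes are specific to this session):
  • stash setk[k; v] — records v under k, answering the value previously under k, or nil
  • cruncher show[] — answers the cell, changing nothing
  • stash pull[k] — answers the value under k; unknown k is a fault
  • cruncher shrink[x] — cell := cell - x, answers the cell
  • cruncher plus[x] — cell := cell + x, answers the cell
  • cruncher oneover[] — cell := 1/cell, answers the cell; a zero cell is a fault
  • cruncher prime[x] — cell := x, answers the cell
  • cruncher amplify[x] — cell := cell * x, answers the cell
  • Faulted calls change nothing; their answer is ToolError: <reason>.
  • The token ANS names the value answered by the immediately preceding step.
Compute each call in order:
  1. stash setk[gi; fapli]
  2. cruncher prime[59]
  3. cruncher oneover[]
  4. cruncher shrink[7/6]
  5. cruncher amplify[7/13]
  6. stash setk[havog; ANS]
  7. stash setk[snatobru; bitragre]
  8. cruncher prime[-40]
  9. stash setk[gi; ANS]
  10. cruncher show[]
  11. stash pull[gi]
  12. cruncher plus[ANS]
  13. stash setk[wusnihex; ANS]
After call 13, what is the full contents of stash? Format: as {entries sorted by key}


I use stash setk with k: gi, v: fapli: nil.
I invoke cruncher prime with x: 59, and get 59.
Calling cruncher oneover, and see 1/59.
Calling cruncher shrink with x: 7/6, and observe -407/354.
I use cruncher amplify with x: 7/13, → -2849/4602.
I try stash setk with k: havog, v: ANS, and get nil.
I invoke stash setk with k: snatobru, v: bitragre: nil.
I invoke cruncher prime with x: -40: -40.
I invoke stash setk with k: gi, v: ANS, → fapli.
I use cruncher show: -40.
I use stash pull with k: gi, giving -40.
Invoking cruncher plus with x: ANS, and see -80.
Calling stash setk with k: wusnihex, v: ANS, which returns nil.

Answer: {gi=-40, havog=-2849/4602, snatobru=bitragre, wusnihex=-80}


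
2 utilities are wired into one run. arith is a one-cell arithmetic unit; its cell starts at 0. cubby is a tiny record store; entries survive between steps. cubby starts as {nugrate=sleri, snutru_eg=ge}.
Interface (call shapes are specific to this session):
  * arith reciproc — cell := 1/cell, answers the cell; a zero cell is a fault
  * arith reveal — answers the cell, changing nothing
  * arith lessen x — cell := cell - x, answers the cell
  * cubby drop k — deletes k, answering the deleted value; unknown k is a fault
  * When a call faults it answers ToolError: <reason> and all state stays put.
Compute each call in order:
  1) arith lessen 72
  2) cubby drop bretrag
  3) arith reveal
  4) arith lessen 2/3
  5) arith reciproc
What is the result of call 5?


>> arith lessen(x='72')
<< -72
>> cubby drop(k='bretrag')
<< ToolError: no such key bretrag
>> arith reveal()
<< -72
>> arith lessen(x='2/3')
<< -218/3
>> arith reciproc()
<< -3/218

Answer: -3/218


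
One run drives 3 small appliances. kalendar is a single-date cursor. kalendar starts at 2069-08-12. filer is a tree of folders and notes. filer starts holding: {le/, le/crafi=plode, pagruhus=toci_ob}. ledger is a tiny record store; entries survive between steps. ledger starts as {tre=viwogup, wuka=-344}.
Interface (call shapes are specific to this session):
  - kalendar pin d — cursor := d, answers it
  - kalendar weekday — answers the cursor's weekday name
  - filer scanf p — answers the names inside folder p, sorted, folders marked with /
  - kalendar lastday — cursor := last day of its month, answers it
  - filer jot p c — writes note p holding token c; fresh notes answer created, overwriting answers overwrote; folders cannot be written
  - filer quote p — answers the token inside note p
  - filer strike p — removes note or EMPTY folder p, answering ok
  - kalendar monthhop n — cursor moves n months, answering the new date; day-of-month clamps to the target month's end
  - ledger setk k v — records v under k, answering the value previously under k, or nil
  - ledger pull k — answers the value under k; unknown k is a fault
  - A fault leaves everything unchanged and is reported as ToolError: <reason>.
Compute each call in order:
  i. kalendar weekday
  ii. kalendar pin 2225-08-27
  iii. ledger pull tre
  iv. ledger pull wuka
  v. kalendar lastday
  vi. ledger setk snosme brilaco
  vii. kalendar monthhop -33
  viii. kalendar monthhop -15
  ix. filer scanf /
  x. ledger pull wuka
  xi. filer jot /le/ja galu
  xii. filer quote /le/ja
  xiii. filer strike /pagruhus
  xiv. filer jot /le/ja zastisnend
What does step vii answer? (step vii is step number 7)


$ kalendar weekday
[out] Monday
$ kalendar pin d→2225-08-27
[out] 2225-08-27
$ ledger pull k→tre
[out] viwogup
$ ledger pull k→wuka
[out] -344
$ kalendar lastday
[out] 2225-08-31
$ ledger setk k→snosme v→brilaco
[out] nil
$ kalendar monthhop n→-33
[out] 2222-11-30
$ kalendar monthhop n→-15
[out] 2221-08-30
$ filer scanf p→/
[out] [le/, pagruhus]
$ ledger pull k→wuka
[out] -344
$ filer jot p→/le/ja c→galu
[out] created
$ filer quote p→/le/ja
[out] galu
$ filer strike p→/pagruhus
[out] ok
$ filer jot p→/le/ja c→zastisnend
[out] overwrote

Answer: 2222-11-30
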